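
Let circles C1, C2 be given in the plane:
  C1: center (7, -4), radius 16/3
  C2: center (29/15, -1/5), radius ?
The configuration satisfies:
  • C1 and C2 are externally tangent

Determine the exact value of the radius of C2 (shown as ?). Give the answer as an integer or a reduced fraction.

1. [ext C1·C2]  r_C2² + (32/3)r_C2 − 35/3 = 0  ⇒  r_C2 = 1 (r>0 drops 1)

1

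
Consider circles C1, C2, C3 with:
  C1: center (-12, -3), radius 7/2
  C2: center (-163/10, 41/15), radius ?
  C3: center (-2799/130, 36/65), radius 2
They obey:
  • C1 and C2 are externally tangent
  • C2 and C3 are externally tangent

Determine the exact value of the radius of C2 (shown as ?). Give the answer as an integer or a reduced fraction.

1. [ext C1·C2]  r_C2² + 7r_C2 − 352/9 = 0  ⇒  r_C2 = 11/3 (r>0 drops 1)
2. [ext C2·C3]  r_C2² + 4r_C2 − 253/9 = 0  ⇒  r_C2 = 11/3 (r>0 drops 1)

11/3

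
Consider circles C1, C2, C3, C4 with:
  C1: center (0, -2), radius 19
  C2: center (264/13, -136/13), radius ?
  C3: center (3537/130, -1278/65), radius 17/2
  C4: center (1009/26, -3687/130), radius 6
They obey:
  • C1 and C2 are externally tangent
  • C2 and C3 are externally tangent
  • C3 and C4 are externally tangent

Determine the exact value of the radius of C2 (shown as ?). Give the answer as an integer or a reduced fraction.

3

1. [ext C1·C2]  r_C2² + 38r_C2 − 123 = 0  ⇒  r_C2 = 3 (r>0 drops 1)
2. [ext C2·C3]  r_C2² + 17r_C2 − 60 = 0  ⇒  r_C2 = 3 (r>0 drops 1)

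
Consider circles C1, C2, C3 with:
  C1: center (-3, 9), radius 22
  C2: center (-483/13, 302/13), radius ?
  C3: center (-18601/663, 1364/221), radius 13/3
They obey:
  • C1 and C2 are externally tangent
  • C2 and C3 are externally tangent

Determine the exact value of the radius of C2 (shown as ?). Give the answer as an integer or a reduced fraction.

15

1. [ext C1·C2]  r_C2² + 44r_C2 − 885 = 0  ⇒  r_C2 = 15 (r>0 drops 1)
2. [ext C2·C3]  r_C2² + (26/3)r_C2 − 355 = 0  ⇒  r_C2 = 15 (r>0 drops 1)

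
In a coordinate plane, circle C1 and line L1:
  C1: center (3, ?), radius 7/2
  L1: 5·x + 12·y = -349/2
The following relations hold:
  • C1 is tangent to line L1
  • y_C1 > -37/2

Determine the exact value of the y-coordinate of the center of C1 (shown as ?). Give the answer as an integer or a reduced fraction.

1. [C1‖L1]  y_C1² + (379/12)y_C1 + 235 = 0  ⇒  y_C1 = -235/12 or -12
2. given y_C1 > -37/2: keep -12

-12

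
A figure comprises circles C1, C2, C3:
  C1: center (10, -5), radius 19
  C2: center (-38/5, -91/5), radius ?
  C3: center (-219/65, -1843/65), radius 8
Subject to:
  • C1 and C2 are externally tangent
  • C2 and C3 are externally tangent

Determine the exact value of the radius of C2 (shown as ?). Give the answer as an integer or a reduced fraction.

1. [ext C1·C2]  r_C2² + 38r_C2 − 123 = 0  ⇒  r_C2 = 3 (r>0 drops 1)
2. [ext C2·C3]  r_C2² + 16r_C2 − 57 = 0  ⇒  r_C2 = 3 (r>0 drops 1)

3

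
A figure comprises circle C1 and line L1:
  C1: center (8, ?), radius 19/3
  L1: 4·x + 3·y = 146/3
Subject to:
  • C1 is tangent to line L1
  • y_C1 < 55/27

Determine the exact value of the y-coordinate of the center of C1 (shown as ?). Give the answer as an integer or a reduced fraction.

-5

1. [C1‖L1]  y_C1² − (100/9)y_C1 − 725/9 = 0  ⇒  y_C1 = -5 or 145/9
2. given y_C1 < 55/27: keep -5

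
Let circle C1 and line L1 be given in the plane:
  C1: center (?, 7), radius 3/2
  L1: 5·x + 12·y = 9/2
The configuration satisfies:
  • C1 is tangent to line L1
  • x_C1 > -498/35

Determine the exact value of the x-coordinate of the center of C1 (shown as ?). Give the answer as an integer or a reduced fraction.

-12

1. [C1‖L1]  x_C1² + (159/5)x_C1 + 1188/5 = 0  ⇒  x_C1 = -99/5 or -12
2. given x_C1 > -498/35: keep -12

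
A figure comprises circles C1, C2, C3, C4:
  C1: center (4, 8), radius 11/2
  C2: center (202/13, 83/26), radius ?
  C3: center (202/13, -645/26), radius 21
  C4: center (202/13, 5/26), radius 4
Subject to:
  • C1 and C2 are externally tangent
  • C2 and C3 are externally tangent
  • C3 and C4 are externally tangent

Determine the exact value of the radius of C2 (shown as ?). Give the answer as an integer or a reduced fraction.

7

1. [ext C1·C2]  r_C2² + 11r_C2 − 126 = 0  ⇒  r_C2 = 7 (r>0 drops 1)
2. [ext C2·C3]  r_C2² + 42r_C2 − 343 = 0  ⇒  r_C2 = 7 (r>0 drops 1)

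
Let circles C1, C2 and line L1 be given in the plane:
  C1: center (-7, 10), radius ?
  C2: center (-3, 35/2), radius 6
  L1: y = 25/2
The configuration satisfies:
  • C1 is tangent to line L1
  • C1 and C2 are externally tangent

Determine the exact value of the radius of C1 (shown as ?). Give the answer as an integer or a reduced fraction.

5/2

1. [C1‖L1]  r_C1² − 25/4 = 0  ⇒  r_C1 = 5/2 (r>0 drops 1)
2. [ext C1·C2]  r_C1² + 12r_C1 − 145/4 = 0  ⇒  r_C1 = 5/2 (r>0 drops 1)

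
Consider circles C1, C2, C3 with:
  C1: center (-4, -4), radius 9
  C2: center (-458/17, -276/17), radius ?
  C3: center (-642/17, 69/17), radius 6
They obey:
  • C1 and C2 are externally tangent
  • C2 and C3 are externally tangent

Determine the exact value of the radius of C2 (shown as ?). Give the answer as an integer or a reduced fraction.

1. [ext C1·C2]  r_C2² + 18r_C2 − 595 = 0  ⇒  r_C2 = 17 (r>0 drops 1)
2. [ext C2·C3]  r_C2² + 12r_C2 − 493 = 0  ⇒  r_C2 = 17 (r>0 drops 1)

17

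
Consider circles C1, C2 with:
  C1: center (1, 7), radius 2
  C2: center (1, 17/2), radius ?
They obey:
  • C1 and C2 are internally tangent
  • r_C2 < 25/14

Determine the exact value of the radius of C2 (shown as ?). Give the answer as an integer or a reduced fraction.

1/2

1. [int C1,C2]  r_C2² − 4r_C2 + 7/4 = 0  ⇒  r_C2 = 1/2 or 7/2
2. given r_C2 < 25/14: keep 1/2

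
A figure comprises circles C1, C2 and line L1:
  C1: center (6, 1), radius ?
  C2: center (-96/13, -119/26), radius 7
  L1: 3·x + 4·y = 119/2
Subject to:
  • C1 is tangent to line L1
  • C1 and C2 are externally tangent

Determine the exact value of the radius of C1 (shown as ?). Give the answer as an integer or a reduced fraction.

15/2

1. [C1‖L1]  r_C1² − 225/4 = 0  ⇒  r_C1 = 15/2 (r>0 drops 1)
2. [ext C1·C2]  r_C1² + 14r_C1 − 645/4 = 0  ⇒  r_C1 = 15/2 (r>0 drops 1)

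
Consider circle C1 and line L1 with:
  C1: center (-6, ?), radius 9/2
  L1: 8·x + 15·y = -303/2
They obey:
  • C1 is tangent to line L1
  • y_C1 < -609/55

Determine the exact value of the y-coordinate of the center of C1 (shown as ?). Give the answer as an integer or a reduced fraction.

-12

1. [C1‖L1]  y_C1² + (69/5)y_C1 + 108/5 = 0  ⇒  y_C1 = -12 or -9/5
2. given y_C1 < -609/55: keep -12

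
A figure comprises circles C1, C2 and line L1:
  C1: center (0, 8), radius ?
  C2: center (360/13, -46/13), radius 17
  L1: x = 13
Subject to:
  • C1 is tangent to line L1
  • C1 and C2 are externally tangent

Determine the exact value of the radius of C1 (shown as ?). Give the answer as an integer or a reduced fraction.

1. [C1‖L1]  r_C1² − 169 = 0  ⇒  r_C1 = 13 (r>0 drops 1)
2. [ext C1·C2]  r_C1² + 34r_C1 − 611 = 0  ⇒  r_C1 = 13 (r>0 drops 1)

13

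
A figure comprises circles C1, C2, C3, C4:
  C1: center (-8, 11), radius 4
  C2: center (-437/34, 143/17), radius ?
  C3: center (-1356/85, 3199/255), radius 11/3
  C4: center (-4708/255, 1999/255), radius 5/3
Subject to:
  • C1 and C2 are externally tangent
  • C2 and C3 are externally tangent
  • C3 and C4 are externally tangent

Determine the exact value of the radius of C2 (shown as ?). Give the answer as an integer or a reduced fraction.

3/2

1. [ext C1·C2]  r_C2² + 8r_C2 − 57/4 = 0  ⇒  r_C2 = 3/2 (r>0 drops 1)
2. [ext C2·C3]  r_C2² + (22/3)r_C2 − 53/4 = 0  ⇒  r_C2 = 3/2 (r>0 drops 1)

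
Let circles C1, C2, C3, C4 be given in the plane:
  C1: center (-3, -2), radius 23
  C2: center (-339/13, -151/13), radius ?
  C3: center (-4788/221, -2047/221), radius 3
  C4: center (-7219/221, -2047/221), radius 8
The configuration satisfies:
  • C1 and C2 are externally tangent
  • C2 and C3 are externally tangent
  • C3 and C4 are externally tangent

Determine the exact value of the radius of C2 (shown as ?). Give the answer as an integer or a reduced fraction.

1. [ext C1·C2]  r_C2² + 46r_C2 − 96 = 0  ⇒  r_C2 = 2 (r>0 drops 1)
2. [ext C2·C3]  r_C2² + 6r_C2 − 16 = 0  ⇒  r_C2 = 2 (r>0 drops 1)

2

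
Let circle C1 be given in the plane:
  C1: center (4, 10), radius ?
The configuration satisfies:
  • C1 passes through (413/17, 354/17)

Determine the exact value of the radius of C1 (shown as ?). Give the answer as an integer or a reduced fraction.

23

1. [C1∋P]  r_C1² − 529 = 0  ⇒  r_C1 = 23 (r>0 drops 1)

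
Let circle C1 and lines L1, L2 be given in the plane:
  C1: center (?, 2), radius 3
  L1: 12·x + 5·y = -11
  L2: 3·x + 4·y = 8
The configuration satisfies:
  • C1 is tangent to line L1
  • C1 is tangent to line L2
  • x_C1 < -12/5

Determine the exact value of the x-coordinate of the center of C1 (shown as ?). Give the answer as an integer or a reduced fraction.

1. [C1‖L1]  x_C1² + (7/2)x_C1 − 15/2 = 0  ⇒  x_C1 = -5 or 3/2
2. [C1‖L2]  x_C1² − 25 = 0  ⇒  x_C1 = -5 or 5

-5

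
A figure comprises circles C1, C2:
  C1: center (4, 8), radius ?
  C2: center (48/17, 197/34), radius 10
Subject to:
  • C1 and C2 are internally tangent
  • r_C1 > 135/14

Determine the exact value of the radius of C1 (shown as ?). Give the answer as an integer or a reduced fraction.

25/2

1. [int C1,C2]  r_C1² − 20r_C1 + 375/4 = 0  ⇒  r_C1 = 15/2 or 25/2
2. given r_C1 > 135/14: keep 25/2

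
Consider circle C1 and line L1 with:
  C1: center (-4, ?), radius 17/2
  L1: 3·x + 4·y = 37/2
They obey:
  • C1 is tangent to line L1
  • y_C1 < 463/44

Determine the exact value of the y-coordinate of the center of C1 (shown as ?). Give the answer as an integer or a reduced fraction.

1. [C1‖L1]  y_C1² − (61/4)y_C1 − 219/4 = 0  ⇒  y_C1 = -3 or 73/4
2. given y_C1 < 463/44: keep -3

-3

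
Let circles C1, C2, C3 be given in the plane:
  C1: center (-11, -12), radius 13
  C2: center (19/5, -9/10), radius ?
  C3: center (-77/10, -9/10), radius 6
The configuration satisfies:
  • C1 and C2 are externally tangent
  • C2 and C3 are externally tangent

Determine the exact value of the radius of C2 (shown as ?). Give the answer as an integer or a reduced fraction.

11/2

1. [ext C1·C2]  r_C2² + 26r_C2 − 693/4 = 0  ⇒  r_C2 = 11/2 (r>0 drops 1)
2. [ext C2·C3]  r_C2² + 12r_C2 − 385/4 = 0  ⇒  r_C2 = 11/2 (r>0 drops 1)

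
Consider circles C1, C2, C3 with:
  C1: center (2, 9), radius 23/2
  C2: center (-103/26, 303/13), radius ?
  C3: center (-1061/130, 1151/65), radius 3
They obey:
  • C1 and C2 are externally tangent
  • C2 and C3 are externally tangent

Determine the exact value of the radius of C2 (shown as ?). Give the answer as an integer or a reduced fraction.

1. [ext C1·C2]  r_C2² + 23r_C2 − 108 = 0  ⇒  r_C2 = 4 (r>0 drops 1)
2. [ext C2·C3]  r_C2² + 6r_C2 − 40 = 0  ⇒  r_C2 = 4 (r>0 drops 1)

4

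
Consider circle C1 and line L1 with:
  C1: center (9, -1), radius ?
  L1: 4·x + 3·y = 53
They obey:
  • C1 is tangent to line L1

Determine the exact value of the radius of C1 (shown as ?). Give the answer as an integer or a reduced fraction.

1. [C1‖L1]  r_C1² − 16 = 0  ⇒  r_C1 = 4 (r>0 drops 1)

4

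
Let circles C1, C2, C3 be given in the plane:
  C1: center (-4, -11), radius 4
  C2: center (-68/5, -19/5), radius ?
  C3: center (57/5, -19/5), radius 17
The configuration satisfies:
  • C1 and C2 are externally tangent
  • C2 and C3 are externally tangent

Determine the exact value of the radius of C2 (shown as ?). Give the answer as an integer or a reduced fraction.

1. [ext C1·C2]  r_C2² + 8r_C2 − 128 = 0  ⇒  r_C2 = 8 (r>0 drops 1)
2. [ext C2·C3]  r_C2² + 34r_C2 − 336 = 0  ⇒  r_C2 = 8 (r>0 drops 1)

8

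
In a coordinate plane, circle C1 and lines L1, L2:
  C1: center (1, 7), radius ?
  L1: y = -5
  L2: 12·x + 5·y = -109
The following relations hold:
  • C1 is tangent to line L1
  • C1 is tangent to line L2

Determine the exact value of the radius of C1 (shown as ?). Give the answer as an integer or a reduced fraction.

12

1. [C1‖L1]  r_C1² − 144 = 0  ⇒  r_C1 = 12 (r>0 drops 1)
2. [C1‖L2]  r_C1² − 144 = 0  ⇒  r_C1 = 12 (r>0 drops 1)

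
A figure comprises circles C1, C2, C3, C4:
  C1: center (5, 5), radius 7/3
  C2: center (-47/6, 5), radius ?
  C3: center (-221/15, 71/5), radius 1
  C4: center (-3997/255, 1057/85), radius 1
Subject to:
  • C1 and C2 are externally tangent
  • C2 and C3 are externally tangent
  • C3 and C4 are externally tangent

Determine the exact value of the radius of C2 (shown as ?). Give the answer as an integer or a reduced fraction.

21/2

1. [ext C1·C2]  r_C2² + (14/3)r_C2 − 637/4 = 0  ⇒  r_C2 = 21/2 (r>0 drops 1)
2. [ext C2·C3]  r_C2² + 2r_C2 − 525/4 = 0  ⇒  r_C2 = 21/2 (r>0 drops 1)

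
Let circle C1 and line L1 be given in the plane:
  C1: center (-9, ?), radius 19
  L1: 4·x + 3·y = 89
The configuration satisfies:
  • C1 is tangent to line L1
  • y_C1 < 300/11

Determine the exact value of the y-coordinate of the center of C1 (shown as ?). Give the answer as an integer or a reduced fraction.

10

1. [C1‖L1]  y_C1² − (250/3)y_C1 + 2200/3 = 0  ⇒  y_C1 = 10 or 220/3
2. given y_C1 < 300/11: keep 10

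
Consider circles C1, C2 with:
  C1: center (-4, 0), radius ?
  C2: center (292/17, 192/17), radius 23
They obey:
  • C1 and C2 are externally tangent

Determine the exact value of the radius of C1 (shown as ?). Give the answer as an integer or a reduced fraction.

1. [ext C1·C2]  r_C1² + 46r_C1 − 47 = 0  ⇒  r_C1 = 1 (r>0 drops 1)

1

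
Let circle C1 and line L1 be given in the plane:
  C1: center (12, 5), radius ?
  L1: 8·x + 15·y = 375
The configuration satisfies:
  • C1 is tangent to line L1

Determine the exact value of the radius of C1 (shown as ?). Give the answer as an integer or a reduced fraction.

1. [C1‖L1]  r_C1² − 144 = 0  ⇒  r_C1 = 12 (r>0 drops 1)

12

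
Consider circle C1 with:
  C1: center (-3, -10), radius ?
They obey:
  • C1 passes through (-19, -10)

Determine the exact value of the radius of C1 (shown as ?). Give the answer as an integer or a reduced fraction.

1. [C1∋P]  r_C1² − 256 = 0  ⇒  r_C1 = 16 (r>0 drops 1)

16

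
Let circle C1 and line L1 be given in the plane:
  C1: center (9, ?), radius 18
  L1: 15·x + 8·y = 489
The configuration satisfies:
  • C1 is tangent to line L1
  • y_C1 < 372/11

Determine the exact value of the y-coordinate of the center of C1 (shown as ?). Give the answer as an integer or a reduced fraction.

1. [C1‖L1]  y_C1² − (177/2)y_C1 + 495 = 0  ⇒  y_C1 = 6 or 165/2
2. given y_C1 < 372/11: keep 6

6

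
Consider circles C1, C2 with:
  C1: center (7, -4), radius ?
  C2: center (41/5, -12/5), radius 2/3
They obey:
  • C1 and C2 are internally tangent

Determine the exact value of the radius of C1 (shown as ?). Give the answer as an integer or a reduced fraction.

1. [int C1,C2]  r_C1² − (4/3)r_C1 − 32/9 = 0  ⇒  r_C1 = 8/3 (r>0 drops 1)

8/3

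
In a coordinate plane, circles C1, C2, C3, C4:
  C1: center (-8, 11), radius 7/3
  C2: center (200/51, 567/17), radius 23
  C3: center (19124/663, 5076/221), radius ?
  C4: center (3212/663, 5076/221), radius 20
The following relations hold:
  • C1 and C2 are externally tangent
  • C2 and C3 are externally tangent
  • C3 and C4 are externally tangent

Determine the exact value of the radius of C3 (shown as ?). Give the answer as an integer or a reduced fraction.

1. [ext C2·C3]  r_C3² + 46r_C3 − 200 = 0  ⇒  r_C3 = 4 (r>0 drops 1)
2. [ext C3·C4]  r_C3² + 40r_C3 − 176 = 0  ⇒  r_C3 = 4 (r>0 drops 1)

4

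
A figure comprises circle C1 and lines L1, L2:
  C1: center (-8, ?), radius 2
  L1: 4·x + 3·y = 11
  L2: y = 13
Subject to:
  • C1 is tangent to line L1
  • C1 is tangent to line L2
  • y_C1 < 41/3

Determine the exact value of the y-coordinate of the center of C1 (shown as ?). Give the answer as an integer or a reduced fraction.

1. [C1‖L1]  y_C1² − (86/3)y_C1 + 583/3 = 0  ⇒  y_C1 = 11 or 53/3
2. [C1‖L2]  y_C1² − 26y_C1 + 165 = 0  ⇒  y_C1 = 11 or 15

11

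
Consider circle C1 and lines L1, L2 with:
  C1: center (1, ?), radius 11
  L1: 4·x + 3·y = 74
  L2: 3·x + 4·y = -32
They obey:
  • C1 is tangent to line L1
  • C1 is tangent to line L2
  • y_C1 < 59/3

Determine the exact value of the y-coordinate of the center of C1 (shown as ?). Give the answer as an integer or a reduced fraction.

5

1. [C1‖L1]  y_C1² − (140/3)y_C1 + 625/3 = 0  ⇒  y_C1 = 5 or 125/3
2. [C1‖L2]  y_C1² + (35/2)y_C1 − 225/2 = 0  ⇒  y_C1 = -45/2 or 5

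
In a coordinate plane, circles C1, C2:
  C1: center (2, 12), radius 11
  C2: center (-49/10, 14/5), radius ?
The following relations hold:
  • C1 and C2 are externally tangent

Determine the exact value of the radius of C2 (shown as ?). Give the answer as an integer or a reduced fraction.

1/2

1. [ext C1·C2]  r_C2² + 22r_C2 − 45/4 = 0  ⇒  r_C2 = 1/2 (r>0 drops 1)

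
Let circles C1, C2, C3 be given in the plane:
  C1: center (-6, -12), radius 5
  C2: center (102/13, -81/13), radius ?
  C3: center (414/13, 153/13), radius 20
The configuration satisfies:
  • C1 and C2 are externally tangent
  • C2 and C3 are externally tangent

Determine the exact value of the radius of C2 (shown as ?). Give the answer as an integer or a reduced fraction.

10

1. [ext C1·C2]  r_C2² + 10r_C2 − 200 = 0  ⇒  r_C2 = 10 (r>0 drops 1)
2. [ext C2·C3]  r_C2² + 40r_C2 − 500 = 0  ⇒  r_C2 = 10 (r>0 drops 1)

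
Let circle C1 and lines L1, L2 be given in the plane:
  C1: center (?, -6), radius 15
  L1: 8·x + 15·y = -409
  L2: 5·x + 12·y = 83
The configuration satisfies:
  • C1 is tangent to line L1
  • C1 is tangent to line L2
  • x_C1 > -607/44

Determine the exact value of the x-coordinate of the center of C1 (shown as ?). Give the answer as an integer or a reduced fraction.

1. [C1‖L1]  x_C1² + (319/4)x_C1 + 574 = 0  ⇒  x_C1 = -287/4 or -8
2. [C1‖L2]  x_C1² − 62x_C1 − 560 = 0  ⇒  x_C1 = -8 or 70

-8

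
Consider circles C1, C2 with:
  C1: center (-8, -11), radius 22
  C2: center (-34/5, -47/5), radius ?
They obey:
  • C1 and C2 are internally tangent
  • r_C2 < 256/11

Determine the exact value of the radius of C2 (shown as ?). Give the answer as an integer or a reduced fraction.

20

1. [int C1,C2]  r_C2² − 44r_C2 + 480 = 0  ⇒  r_C2 = 20 or 24
2. given r_C2 < 256/11: keep 20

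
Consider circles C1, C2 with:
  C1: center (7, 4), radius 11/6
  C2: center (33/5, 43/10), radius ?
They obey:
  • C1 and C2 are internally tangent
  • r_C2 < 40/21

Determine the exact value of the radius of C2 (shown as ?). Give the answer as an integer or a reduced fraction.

1. [int C1,C2]  r_C2² − (11/3)r_C2 + 28/9 = 0  ⇒  r_C2 = 4/3 or 7/3
2. given r_C2 < 40/21: keep 4/3

4/3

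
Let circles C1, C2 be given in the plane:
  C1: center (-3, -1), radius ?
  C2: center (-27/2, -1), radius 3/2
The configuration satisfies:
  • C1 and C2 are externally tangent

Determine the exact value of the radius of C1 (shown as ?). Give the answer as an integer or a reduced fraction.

9

1. [ext C1·C2]  r_C1² + 3r_C1 − 108 = 0  ⇒  r_C1 = 9 (r>0 drops 1)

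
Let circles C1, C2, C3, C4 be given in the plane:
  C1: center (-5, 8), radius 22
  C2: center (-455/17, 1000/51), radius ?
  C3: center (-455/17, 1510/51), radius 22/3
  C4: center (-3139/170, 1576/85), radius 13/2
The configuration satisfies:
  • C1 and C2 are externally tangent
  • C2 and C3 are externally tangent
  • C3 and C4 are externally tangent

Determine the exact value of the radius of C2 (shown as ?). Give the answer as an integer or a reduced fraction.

1. [ext C1·C2]  r_C2² + 44r_C2 − 1120/9 = 0  ⇒  r_C2 = 8/3 (r>0 drops 1)
2. [ext C2·C3]  r_C2² + (44/3)r_C2 − 416/9 = 0  ⇒  r_C2 = 8/3 (r>0 drops 1)

8/3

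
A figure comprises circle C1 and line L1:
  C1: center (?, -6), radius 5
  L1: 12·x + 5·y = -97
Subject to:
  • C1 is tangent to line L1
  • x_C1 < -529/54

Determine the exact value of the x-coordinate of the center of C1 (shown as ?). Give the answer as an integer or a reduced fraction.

1. [C1‖L1]  x_C1² + (67/6)x_C1 + 11/6 = 0  ⇒  x_C1 = -11 or -1/6
2. given x_C1 < -529/54: keep -11

-11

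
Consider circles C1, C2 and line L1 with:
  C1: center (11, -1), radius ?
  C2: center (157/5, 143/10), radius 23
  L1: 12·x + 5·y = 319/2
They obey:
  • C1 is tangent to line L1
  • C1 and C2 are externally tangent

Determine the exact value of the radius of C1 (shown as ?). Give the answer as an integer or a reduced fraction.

5/2

1. [C1‖L1]  r_C1² − 25/4 = 0  ⇒  r_C1 = 5/2 (r>0 drops 1)
2. [ext C1·C2]  r_C1² + 46r_C1 − 485/4 = 0  ⇒  r_C1 = 5/2 (r>0 drops 1)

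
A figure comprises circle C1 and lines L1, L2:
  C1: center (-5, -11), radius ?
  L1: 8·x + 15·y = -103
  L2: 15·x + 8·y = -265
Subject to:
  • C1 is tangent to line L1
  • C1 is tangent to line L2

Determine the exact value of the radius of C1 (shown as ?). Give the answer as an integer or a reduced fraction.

6

1. [C1‖L1]  r_C1² − 36 = 0  ⇒  r_C1 = 6 (r>0 drops 1)
2. [C1‖L2]  r_C1² − 36 = 0  ⇒  r_C1 = 6 (r>0 drops 1)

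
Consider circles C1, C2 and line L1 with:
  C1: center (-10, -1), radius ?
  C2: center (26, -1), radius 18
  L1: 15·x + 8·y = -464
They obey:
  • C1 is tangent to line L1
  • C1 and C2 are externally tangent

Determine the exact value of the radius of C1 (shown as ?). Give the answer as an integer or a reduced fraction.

18

1. [C1‖L1]  r_C1² − 324 = 0  ⇒  r_C1 = 18 (r>0 drops 1)
2. [ext C1·C2]  r_C1² + 36r_C1 − 972 = 0  ⇒  r_C1 = 18 (r>0 drops 1)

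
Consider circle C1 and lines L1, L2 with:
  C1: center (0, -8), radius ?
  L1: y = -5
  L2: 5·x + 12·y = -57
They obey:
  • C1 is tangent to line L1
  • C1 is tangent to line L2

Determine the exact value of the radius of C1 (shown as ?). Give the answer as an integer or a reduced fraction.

3

1. [C1‖L1]  r_C1² − 9 = 0  ⇒  r_C1 = 3 (r>0 drops 1)
2. [C1‖L2]  r_C1² − 9 = 0  ⇒  r_C1 = 3 (r>0 drops 1)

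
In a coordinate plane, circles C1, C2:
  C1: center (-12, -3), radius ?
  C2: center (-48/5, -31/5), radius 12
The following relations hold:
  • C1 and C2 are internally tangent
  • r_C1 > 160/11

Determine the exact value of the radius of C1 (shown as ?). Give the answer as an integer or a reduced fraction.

16

1. [int C1,C2]  r_C1² − 24r_C1 + 128 = 0  ⇒  r_C1 = 8 or 16
2. given r_C1 > 160/11: keep 16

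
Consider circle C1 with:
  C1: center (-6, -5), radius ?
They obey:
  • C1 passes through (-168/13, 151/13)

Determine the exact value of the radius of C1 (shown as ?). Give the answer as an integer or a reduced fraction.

1. [C1∋P]  r_C1² − 324 = 0  ⇒  r_C1 = 18 (r>0 drops 1)

18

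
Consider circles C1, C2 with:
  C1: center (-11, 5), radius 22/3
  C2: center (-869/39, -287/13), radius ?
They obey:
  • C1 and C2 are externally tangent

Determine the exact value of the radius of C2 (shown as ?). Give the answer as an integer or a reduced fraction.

1. [ext C1·C2]  r_C2² + (44/3)r_C2 − 2420/3 = 0  ⇒  r_C2 = 22 (r>0 drops 1)

22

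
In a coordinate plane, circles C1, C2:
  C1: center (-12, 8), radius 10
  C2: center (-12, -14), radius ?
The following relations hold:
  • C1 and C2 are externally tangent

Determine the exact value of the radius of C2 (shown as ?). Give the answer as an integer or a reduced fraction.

12

1. [ext C1·C2]  r_C2² + 20r_C2 − 384 = 0  ⇒  r_C2 = 12 (r>0 drops 1)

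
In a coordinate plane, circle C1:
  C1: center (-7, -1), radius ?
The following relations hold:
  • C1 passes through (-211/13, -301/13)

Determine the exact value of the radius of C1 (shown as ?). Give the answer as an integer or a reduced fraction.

1. [C1∋P]  r_C1² − 576 = 0  ⇒  r_C1 = 24 (r>0 drops 1)

24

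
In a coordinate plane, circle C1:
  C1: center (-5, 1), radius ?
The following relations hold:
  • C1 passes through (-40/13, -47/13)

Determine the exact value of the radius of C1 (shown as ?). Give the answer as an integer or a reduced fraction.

5

1. [C1∋P]  r_C1² − 25 = 0  ⇒  r_C1 = 5 (r>0 drops 1)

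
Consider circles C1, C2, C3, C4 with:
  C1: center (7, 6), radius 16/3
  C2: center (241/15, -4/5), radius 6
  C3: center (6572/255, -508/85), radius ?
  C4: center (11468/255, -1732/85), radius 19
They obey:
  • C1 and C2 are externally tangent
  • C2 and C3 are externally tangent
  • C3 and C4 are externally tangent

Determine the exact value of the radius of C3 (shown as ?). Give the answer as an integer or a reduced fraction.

5

1. [ext C2·C3]  r_C3² + 12r_C3 − 85 = 0  ⇒  r_C3 = 5 (r>0 drops 1)
2. [ext C3·C4]  r_C3² + 38r_C3 − 215 = 0  ⇒  r_C3 = 5 (r>0 drops 1)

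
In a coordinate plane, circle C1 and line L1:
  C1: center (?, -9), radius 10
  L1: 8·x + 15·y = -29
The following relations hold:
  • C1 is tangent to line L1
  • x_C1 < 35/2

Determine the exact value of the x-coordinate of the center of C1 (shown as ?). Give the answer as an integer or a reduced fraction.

1. [C1‖L1]  x_C1² − (53/2)x_C1 − 276 = 0  ⇒  x_C1 = -8 or 69/2
2. given x_C1 < 35/2: keep -8

-8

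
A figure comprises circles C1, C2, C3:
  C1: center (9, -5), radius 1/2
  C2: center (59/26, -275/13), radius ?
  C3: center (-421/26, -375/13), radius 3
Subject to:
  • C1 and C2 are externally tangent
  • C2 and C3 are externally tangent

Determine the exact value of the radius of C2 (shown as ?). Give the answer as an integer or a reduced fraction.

1. [ext C1·C2]  r_C2² + 1r_C2 − 306 = 0  ⇒  r_C2 = 17 (r>0 drops 1)
2. [ext C2·C3]  r_C2² + 6r_C2 − 391 = 0  ⇒  r_C2 = 17 (r>0 drops 1)

17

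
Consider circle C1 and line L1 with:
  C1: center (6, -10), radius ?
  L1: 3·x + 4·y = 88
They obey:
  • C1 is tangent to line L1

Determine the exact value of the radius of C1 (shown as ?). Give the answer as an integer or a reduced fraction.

1. [C1‖L1]  r_C1² − 484 = 0  ⇒  r_C1 = 22 (r>0 drops 1)

22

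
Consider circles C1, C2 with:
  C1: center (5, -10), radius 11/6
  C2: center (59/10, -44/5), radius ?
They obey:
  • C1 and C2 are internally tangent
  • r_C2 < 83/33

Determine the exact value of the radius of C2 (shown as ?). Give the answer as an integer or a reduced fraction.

1/3

1. [int C1,C2]  r_C2² − (11/3)r_C2 + 10/9 = 0  ⇒  r_C2 = 1/3 or 10/3
2. given r_C2 < 83/33: keep 1/3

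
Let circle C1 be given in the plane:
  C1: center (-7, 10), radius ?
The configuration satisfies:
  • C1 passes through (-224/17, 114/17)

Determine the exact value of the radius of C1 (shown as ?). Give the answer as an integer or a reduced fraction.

1. [C1∋P]  r_C1² − 49 = 0  ⇒  r_C1 = 7 (r>0 drops 1)

7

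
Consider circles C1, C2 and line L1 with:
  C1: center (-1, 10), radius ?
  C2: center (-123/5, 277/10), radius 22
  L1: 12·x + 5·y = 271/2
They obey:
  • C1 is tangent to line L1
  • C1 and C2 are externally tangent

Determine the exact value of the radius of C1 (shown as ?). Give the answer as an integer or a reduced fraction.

1. [C1‖L1]  r_C1² − 225/4 = 0  ⇒  r_C1 = 15/2 (r>0 drops 1)
2. [ext C1·C2]  r_C1² + 44r_C1 − 1545/4 = 0  ⇒  r_C1 = 15/2 (r>0 drops 1)

15/2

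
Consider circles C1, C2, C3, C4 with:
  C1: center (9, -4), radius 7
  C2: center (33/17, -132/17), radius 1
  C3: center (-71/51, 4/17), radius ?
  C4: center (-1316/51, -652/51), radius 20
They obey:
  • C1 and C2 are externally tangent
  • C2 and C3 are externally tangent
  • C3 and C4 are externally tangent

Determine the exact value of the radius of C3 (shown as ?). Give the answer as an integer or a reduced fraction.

23/3

1. [ext C2·C3]  r_C3² + 2r_C3 − 667/9 = 0  ⇒  r_C3 = 23/3 (r>0 drops 1)
2. [ext C3·C4]  r_C3² + 40r_C3 − 3289/9 = 0  ⇒  r_C3 = 23/3 (r>0 drops 1)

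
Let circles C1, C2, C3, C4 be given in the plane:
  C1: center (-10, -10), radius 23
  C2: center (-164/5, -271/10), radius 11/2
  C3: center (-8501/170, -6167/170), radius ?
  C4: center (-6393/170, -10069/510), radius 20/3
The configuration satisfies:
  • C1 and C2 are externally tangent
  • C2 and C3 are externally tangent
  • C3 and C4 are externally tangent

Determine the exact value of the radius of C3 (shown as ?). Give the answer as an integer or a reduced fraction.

14

1. [ext C2·C3]  r_C3² + 11r_C3 − 350 = 0  ⇒  r_C3 = 14 (r>0 drops 1)
2. [ext C3·C4]  r_C3² + (40/3)r_C3 − 1148/3 = 0  ⇒  r_C3 = 14 (r>0 drops 1)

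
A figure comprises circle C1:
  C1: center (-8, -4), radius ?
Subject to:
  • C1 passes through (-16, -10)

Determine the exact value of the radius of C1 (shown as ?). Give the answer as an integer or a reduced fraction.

10

1. [C1∋P]  r_C1² − 100 = 0  ⇒  r_C1 = 10 (r>0 drops 1)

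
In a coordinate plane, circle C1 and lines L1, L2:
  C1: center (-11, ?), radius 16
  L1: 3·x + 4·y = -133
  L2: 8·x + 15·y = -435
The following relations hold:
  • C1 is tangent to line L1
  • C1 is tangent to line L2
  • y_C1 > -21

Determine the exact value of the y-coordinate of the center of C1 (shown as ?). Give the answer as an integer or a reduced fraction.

-5

1. [C1‖L1]  y_C1² + 50y_C1 + 225 = 0  ⇒  y_C1 = -45 or -5
2. [C1‖L2]  y_C1² + (694/15)y_C1 + 619/3 = 0  ⇒  y_C1 = -619/15 or -5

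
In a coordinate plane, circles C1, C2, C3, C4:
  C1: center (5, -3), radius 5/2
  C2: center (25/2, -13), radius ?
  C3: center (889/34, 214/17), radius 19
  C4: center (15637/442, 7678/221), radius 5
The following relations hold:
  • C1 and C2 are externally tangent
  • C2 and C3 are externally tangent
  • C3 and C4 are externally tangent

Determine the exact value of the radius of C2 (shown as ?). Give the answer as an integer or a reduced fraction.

1. [ext C1·C2]  r_C2² + 5r_C2 − 150 = 0  ⇒  r_C2 = 10 (r>0 drops 1)
2. [ext C2·C3]  r_C2² + 38r_C2 − 480 = 0  ⇒  r_C2 = 10 (r>0 drops 1)

10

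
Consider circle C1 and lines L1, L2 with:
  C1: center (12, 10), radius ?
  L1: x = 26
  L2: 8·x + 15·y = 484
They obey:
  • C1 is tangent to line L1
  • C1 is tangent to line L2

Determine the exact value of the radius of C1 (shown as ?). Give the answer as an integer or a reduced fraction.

14

1. [C1‖L1]  r_C1² − 196 = 0  ⇒  r_C1 = 14 (r>0 drops 1)
2. [C1‖L2]  r_C1² − 196 = 0  ⇒  r_C1 = 14 (r>0 drops 1)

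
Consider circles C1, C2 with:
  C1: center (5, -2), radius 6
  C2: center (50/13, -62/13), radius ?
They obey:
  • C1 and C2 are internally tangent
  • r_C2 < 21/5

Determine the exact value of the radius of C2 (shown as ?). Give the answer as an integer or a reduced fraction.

1. [int C1,C2]  r_C2² − 12r_C2 + 27 = 0  ⇒  r_C2 = 3 or 9
2. given r_C2 < 21/5: keep 3

3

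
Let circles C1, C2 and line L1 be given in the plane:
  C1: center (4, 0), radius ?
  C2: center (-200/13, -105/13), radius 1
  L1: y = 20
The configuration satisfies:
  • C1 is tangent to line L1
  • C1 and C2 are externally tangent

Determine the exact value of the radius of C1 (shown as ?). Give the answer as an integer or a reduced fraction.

1. [C1‖L1]  r_C1² − 400 = 0  ⇒  r_C1 = 20 (r>0 drops 1)
2. [ext C1·C2]  r_C1² + 2r_C1 − 440 = 0  ⇒  r_C1 = 20 (r>0 drops 1)

20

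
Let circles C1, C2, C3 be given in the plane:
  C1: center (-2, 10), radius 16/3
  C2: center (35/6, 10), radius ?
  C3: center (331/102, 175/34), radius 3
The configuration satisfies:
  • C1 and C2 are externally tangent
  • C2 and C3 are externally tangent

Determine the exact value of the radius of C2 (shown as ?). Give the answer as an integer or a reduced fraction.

1. [ext C1·C2]  r_C2² + (32/3)r_C2 − 395/12 = 0  ⇒  r_C2 = 5/2 (r>0 drops 1)
2. [ext C2·C3]  r_C2² + 6r_C2 − 85/4 = 0  ⇒  r_C2 = 5/2 (r>0 drops 1)

5/2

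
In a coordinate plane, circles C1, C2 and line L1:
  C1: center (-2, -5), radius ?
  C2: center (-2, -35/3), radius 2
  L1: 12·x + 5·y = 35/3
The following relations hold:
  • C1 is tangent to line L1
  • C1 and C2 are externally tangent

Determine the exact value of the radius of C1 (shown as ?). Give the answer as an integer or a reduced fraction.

14/3

1. [C1‖L1]  r_C1² − 196/9 = 0  ⇒  r_C1 = 14/3 (r>0 drops 1)
2. [ext C1·C2]  r_C1² + 4r_C1 − 364/9 = 0  ⇒  r_C1 = 14/3 (r>0 drops 1)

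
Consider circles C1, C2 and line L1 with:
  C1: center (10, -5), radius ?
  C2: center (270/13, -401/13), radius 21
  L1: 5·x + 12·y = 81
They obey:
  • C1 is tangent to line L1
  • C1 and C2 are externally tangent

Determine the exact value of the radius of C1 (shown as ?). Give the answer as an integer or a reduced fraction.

7

1. [C1‖L1]  r_C1² − 49 = 0  ⇒  r_C1 = 7 (r>0 drops 1)
2. [ext C1·C2]  r_C1² + 42r_C1 − 343 = 0  ⇒  r_C1 = 7 (r>0 drops 1)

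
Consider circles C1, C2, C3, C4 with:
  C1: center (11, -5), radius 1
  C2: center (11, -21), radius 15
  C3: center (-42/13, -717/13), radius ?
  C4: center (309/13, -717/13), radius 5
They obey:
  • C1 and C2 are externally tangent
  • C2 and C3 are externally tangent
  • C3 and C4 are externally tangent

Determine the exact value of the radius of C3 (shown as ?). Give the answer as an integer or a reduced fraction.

1. [ext C2·C3]  r_C3² + 30r_C3 − 1144 = 0  ⇒  r_C3 = 22 (r>0 drops 1)
2. [ext C3·C4]  r_C3² + 10r_C3 − 704 = 0  ⇒  r_C3 = 22 (r>0 drops 1)

22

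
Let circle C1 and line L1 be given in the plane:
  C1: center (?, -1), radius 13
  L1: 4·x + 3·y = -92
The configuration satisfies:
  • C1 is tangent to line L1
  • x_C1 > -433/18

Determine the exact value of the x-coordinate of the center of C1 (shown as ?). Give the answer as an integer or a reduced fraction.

1. [C1‖L1]  x_C1² + (89/2)x_C1 + 231 = 0  ⇒  x_C1 = -77/2 or -6
2. given x_C1 > -433/18: keep -6

-6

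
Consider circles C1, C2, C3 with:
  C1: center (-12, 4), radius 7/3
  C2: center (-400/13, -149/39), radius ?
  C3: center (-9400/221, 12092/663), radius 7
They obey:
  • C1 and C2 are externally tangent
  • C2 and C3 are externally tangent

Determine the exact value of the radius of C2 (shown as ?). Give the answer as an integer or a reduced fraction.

18

1. [ext C1·C2]  r_C2² + (14/3)r_C2 − 408 = 0  ⇒  r_C2 = 18 (r>0 drops 1)
2. [ext C2·C3]  r_C2² + 14r_C2 − 576 = 0  ⇒  r_C2 = 18 (r>0 drops 1)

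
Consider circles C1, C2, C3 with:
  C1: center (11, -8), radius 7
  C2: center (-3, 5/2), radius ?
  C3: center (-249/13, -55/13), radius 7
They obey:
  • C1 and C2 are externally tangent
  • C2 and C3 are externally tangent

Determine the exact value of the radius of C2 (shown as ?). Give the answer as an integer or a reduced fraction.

1. [ext C1·C2]  r_C2² + 14r_C2 − 1029/4 = 0  ⇒  r_C2 = 21/2 (r>0 drops 1)
2. [ext C2·C3]  r_C2² + 14r_C2 − 1029/4 = 0  ⇒  r_C2 = 21/2 (r>0 drops 1)

21/2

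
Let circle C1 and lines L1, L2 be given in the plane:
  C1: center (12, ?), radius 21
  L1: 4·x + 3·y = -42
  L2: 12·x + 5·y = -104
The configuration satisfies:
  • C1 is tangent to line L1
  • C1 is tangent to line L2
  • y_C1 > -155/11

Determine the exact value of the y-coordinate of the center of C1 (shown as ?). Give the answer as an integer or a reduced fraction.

1. [C1‖L1]  y_C1² + 60y_C1 − 325 = 0  ⇒  y_C1 = -65 or 5
2. [C1‖L2]  y_C1² + (496/5)y_C1 − 521 = 0  ⇒  y_C1 = -521/5 or 5

5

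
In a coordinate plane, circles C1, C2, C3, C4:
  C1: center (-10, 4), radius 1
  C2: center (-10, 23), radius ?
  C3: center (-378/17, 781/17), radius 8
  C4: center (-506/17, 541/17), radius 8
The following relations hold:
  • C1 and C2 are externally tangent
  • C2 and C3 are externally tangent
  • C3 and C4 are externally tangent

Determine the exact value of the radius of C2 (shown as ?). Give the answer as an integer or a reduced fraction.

18

1. [ext C1·C2]  r_C2² + 2r_C2 − 360 = 0  ⇒  r_C2 = 18 (r>0 drops 1)
2. [ext C2·C3]  r_C2² + 16r_C2 − 612 = 0  ⇒  r_C2 = 18 (r>0 drops 1)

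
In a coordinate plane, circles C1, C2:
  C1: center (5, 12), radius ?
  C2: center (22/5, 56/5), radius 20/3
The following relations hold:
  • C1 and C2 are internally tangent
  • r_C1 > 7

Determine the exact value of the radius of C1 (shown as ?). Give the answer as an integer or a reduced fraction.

1. [int C1,C2]  r_C1² − (40/3)r_C1 + 391/9 = 0  ⇒  r_C1 = 17/3 or 23/3
2. given r_C1 > 7: keep 23/3

23/3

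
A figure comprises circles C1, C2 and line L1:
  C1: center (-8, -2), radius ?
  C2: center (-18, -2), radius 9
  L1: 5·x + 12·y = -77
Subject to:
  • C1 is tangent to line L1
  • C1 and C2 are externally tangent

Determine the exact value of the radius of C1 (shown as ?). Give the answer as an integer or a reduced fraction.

1

1. [C1‖L1]  r_C1² − 1 = 0  ⇒  r_C1 = 1 (r>0 drops 1)
2. [ext C1·C2]  r_C1² + 18r_C1 − 19 = 0  ⇒  r_C1 = 1 (r>0 drops 1)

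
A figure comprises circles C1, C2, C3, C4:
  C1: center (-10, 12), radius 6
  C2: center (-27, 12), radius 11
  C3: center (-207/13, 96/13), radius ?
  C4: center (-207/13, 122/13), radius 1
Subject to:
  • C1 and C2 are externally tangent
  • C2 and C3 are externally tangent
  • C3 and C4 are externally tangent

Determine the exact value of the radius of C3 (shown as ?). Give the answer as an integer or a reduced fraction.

1

1. [ext C2·C3]  r_C3² + 22r_C3 − 23 = 0  ⇒  r_C3 = 1 (r>0 drops 1)
2. [ext C3·C4]  r_C3² + 2r_C3 − 3 = 0  ⇒  r_C3 = 1 (r>0 drops 1)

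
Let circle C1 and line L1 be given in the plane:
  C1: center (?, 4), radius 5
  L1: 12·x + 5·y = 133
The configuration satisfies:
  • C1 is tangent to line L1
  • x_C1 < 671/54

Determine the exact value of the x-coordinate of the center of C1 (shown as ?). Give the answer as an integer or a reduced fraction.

1. [C1‖L1]  x_C1² − (113/6)x_C1 + 178/3 = 0  ⇒  x_C1 = 4 or 89/6
2. given x_C1 < 671/54: keep 4

4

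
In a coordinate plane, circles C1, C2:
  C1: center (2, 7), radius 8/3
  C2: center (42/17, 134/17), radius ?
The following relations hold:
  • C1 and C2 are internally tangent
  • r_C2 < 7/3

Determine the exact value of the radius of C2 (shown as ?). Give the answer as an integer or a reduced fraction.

1. [int C1,C2]  r_C2² − (16/3)r_C2 + 55/9 = 0  ⇒  r_C2 = 5/3 or 11/3
2. given r_C2 < 7/3: keep 5/3

5/3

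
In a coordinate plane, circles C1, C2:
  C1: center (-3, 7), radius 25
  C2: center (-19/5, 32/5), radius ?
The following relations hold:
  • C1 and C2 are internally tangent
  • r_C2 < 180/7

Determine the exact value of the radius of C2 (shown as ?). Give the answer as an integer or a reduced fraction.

1. [int C1,C2]  r_C2² − 50r_C2 + 624 = 0  ⇒  r_C2 = 24 or 26
2. given r_C2 < 180/7: keep 24

24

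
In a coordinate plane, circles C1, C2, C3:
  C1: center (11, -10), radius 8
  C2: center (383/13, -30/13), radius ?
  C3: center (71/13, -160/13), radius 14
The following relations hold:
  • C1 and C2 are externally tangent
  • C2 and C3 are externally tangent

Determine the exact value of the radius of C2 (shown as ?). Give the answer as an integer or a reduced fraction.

12

1. [ext C1·C2]  r_C2² + 16r_C2 − 336 = 0  ⇒  r_C2 = 12 (r>0 drops 1)
2. [ext C2·C3]  r_C2² + 28r_C2 − 480 = 0  ⇒  r_C2 = 12 (r>0 drops 1)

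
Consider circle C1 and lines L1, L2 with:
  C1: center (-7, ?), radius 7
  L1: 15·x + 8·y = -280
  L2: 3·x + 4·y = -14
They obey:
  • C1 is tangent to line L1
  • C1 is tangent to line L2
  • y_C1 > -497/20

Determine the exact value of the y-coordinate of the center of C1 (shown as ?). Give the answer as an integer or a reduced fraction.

-7

1. [C1‖L1]  y_C1² + (175/4)y_C1 + 1029/4 = 0  ⇒  y_C1 = -147/4 or -7
2. [C1‖L2]  y_C1² − (7/2)y_C1 − 147/2 = 0  ⇒  y_C1 = -7 or 21/2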